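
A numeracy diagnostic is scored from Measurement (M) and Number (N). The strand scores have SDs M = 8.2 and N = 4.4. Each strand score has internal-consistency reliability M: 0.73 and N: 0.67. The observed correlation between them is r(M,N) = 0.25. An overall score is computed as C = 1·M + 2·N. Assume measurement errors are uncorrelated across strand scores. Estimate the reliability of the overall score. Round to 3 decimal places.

0.758

Var(C) = 8.2² + 2²·4.4² + 2·[2·8.2·4.4·0.25] = 144.68 + 36.08 = 180.76.
Because errors are independent across components, Cov(Tᵢ,Tⱼ) = Cov(Xᵢ,Xⱼ); the off-diagonal part of the true-score variance is the same as above.
True-score variance = [8.2²·0.73 + 2²·4.4²·0.67] + 36.08 = 100.97 + 36.08 = 137.05.
Reliability = 137.05 / 180.76 = 0.758.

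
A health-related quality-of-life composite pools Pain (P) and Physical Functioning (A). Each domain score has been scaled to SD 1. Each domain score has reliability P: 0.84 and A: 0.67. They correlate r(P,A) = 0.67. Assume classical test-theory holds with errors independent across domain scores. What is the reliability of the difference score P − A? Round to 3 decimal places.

0.258

Var(P−A) = 1 + 1 − 2·0.67 = 2 − 1.34 = 0.66.
With uncorrelated errors the cross-covariances are all true-score covariance, so they carry over unchanged; only the diagonal terms shrink to ρᵢσᵢ².
True-score variance = [0.84 + 0.67] − 1.34 = 1.51 − 1.34 = 0.17.
Reliability = 0.17 / 0.66 = 0.258.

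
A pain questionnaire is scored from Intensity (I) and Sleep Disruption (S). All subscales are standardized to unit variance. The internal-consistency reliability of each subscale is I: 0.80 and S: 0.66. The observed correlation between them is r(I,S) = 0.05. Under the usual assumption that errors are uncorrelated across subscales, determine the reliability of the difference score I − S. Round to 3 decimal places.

Var(I−S) = 1 + 1 − 2·0.05 = 2 − 0.1 = 1.9.
With uncorrelated errors the cross-covariances are all true-score covariance, so they carry over unchanged; only the diagonal terms shrink to ρᵢσᵢ².
True-score variance = [0.80 + 0.66] − 0.1 = 1.46 − 0.1 = 1.36.
Reliability = 1.36 / 1.9 = 0.716.

0.716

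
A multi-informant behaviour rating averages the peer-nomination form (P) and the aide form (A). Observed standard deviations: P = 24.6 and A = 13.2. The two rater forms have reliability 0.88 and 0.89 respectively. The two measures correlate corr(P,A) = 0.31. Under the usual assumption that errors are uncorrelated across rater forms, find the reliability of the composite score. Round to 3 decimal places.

Var(P+A) = 24.6² + 13.2² + 2·[24.6·13.2·0.31] = 779.4 + 201.326 = 980.726.
Because errors are independent across components, Cov(Tᵢ,Tⱼ) = Cov(Xᵢ,Xⱼ); the off-diagonal part of the true-score variance is the same as above.
True-score variance = [24.6²·0.88 + 13.2²·0.89] + 201.326 = 687.614 + 201.326 = 888.941.
Reliability = 888.941 / 980.726 = 0.906.

0.906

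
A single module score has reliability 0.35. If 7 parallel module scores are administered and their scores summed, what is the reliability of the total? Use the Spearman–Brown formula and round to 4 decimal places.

ρ_k = kρ / (1 + (k−1)ρ) = 7·0.35 / (1 + 6·0.35) = 2.450 / 3.100 = 0.7903.

0.7903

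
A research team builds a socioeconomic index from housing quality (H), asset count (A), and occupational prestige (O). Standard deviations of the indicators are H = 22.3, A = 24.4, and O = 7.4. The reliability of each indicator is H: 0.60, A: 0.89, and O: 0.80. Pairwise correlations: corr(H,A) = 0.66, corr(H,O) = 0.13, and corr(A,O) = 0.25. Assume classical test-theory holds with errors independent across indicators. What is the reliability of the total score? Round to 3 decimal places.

Var(H+A+O) = 22.3² + 24.4² + 7.4² + 2·[22.3·24.4·0.66 + 22.3·7.4·0.13 + 24.4·7.4·0.25] = 1147.41 + 851.424 = 1998.83.
With uncorrelated errors the cross-covariances are all true-score covariance, so they carry over unchanged; only the diagonal terms shrink to ρᵢσᵢ².
True-score variance = [22.3²·0.60 + 24.4²·0.89 + 7.4²·0.80] + 851.424 = 872.052 + 851.424 = 1723.48.
Reliability = 1723.48 / 1998.83 = 0.862.

0.862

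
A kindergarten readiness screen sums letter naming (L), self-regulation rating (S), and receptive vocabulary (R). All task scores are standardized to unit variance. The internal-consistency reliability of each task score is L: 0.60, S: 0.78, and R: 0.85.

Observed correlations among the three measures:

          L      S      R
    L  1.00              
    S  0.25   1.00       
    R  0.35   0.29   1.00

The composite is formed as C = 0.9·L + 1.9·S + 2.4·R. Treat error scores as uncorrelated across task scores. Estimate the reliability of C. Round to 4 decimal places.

0.8695

Var(C) = 0.9² + 1.9² + 2.4² + 2·[1.71·0.25 + 2.16·0.35 + 4.56·0.29] = 10.18 + 5.0118 = 15.1918.
Because errors are independent across components, Cov(Tᵢ,Tⱼ) = Cov(Xᵢ,Xⱼ); the off-diagonal part of the true-score variance is the same as above.
True-score variance = [0.9²·0.60 + 1.9²·0.78 + 2.4²·0.85] + 5.0118 = 8.1978 + 5.0118 = 13.2096.
Reliability = 13.2096 / 15.1918 = 0.8695.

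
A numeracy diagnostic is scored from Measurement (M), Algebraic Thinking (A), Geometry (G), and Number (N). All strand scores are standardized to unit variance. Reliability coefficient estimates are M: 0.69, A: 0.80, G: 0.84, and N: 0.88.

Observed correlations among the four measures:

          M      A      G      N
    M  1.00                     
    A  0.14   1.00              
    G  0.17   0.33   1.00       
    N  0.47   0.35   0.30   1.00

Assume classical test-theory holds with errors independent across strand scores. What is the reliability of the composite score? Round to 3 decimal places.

Var(M+A+G+N) = 4 + 2·[0.14 + 0.17 + 0.47 + 0.33 + 0.35 + 0.30] = 4 + 3.52 = 7.52.
With uncorrelated errors the cross-covariances are all true-score covariance, so they carry over unchanged; only the diagonal terms shrink to ρᵢσᵢ².
True-score variance = [0.69 + 0.80 + 0.84 + 0.88] + 3.52 = 3.21 + 3.52 = 6.73.
Reliability = 6.73 / 7.52 = 0.895.

0.895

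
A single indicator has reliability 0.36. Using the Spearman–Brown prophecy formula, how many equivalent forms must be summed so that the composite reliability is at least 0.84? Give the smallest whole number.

10

k ≥ ρ*(1−ρ₁)/(ρ₁(1−ρ*)) = 0.84·0.64 / (0.36·0.16) = 9.333.
Smallest integer k = 10.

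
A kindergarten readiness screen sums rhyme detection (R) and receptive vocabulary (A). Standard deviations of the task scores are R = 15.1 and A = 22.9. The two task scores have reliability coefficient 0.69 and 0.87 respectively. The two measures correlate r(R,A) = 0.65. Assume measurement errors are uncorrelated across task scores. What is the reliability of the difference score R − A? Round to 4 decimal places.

Var(R−A) = 15.1² + 22.9² − 2·15.1·22.9·0.65 = 752.42 − 449.527 = 302.893.
Because errors are independent across components, Cov(Tᵢ,Tⱼ) = Cov(Xᵢ,Xⱼ); the off-diagonal part of the true-score variance is the same as above.
True-score variance = [15.1²·0.69 + 22.9²·0.87] − 449.527 = 613.564 − 449.527 = 164.037.
Reliability = 164.037 / 302.893 = 0.5416.

0.5416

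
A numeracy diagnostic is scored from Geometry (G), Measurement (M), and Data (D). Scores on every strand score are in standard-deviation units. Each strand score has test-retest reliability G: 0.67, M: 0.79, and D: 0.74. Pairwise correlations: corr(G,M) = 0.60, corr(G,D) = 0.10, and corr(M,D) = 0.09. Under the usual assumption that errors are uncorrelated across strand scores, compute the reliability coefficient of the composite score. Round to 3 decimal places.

0.825

Var(G+M+D) = 3 + 2·[0.60 + 0.10 + 0.09] = 3 + 1.58 = 4.58.
With uncorrelated errors the cross-covariances are all true-score covariance, so they carry over unchanged; only the diagonal terms shrink to ρᵢσᵢ².
True-score variance = [0.67 + 0.79 + 0.74] + 1.58 = 2.2 + 1.58 = 3.78.
Reliability = 3.78 / 4.58 = 0.825.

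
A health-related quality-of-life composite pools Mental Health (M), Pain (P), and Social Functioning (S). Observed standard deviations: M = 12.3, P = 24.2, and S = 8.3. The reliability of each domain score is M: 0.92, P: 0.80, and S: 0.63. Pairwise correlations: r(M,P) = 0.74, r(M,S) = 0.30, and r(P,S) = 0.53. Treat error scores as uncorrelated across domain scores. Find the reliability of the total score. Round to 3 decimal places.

0.898

Var(M+P+S) = 12.3² + 24.2² + 8.3² + 2·[12.3·24.2·0.74 + 12.3·8.3·0.30 + 24.2·8.3·0.53] = 805.82 + 714.702 = 1520.52.
Under uncorrelated errors the observed covariances equal the true-score covariances, so only the own-variance terms attenuate.
True-score variance = [12.3²·0.92 + 24.2²·0.80 + 8.3²·0.63] + 714.702 = 651.1 + 714.702 = 1365.8.
Reliability = 1365.8 / 1520.52 = 0.898.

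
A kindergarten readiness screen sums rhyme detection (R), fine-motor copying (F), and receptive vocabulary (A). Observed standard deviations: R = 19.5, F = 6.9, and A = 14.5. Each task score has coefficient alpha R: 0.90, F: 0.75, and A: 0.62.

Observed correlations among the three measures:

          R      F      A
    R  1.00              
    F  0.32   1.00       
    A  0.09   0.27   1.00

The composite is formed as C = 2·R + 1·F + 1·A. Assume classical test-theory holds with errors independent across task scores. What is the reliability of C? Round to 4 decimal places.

0.8842

Var(C) = 2²·19.5² + 6.9² + 14.5² + 2·[2·19.5·6.9·0.32 + 2·19.5·14.5·0.09 + 6.9·14.5·0.27] = 1778.86 + 328.041 = 2106.9.
Under uncorrelated errors the observed covariances equal the true-score covariances, so only the own-variance terms attenuate.
True-score variance = [2²·19.5²·0.90 + 6.9²·0.75 + 14.5²·0.62] + 328.041 = 1534.96 + 328.041 = 1863.
Reliability = 1863 / 2106.9 = 0.8842.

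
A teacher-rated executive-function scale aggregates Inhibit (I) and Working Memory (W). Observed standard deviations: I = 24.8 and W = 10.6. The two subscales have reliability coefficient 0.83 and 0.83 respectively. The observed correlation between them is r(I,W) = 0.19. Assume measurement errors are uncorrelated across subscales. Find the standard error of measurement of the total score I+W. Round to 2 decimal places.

11.12

Var(total) = 727.4 + 99.8944 = 827.294.
True-score variance = 603.742 + 99.8944 = 703.636, so reliability = 0.8505.
Error variance = 827.294 − 703.636 = 123.658; SEM = √123.658 = 11.12.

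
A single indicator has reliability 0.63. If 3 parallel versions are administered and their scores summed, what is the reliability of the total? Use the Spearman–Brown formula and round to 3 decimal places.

ρ_k = kρ / (1 + (k−1)ρ) = 3·0.63 / (1 + 2·0.63) = 1.890 / 2.260 = 0.836.

0.836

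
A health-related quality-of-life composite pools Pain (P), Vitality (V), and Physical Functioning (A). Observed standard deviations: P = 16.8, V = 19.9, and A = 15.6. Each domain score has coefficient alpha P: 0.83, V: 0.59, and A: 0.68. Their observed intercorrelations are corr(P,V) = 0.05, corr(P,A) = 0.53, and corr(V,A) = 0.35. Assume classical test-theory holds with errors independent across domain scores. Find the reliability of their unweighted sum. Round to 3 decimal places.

Var(P+V+A) = 16.8² + 19.9² + 15.6² + 2·[16.8·19.9·0.05 + 16.8·15.6·0.53 + 19.9·15.6·0.35] = 921.61 + 528.545 = 1450.15.
Under uncorrelated errors the observed covariances equal the true-score covariances, so only the own-variance terms attenuate.
True-score variance = [16.8²·0.83 + 19.9²·0.59 + 15.6²·0.68] + 528.545 = 633.39 + 528.545 = 1161.93.
Reliability = 1161.93 / 1450.15 = 0.801.

0.801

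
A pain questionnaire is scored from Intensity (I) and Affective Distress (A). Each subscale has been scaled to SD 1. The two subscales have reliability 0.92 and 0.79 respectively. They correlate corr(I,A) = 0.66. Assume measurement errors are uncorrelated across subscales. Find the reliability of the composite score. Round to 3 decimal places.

Var(I+A) = 2 + 2·[0.66] = 2 + 1.32 = 3.32.
Because errors are independent across components, Cov(Tᵢ,Tⱼ) = Cov(Xᵢ,Xⱼ); the off-diagonal part of the true-score variance is the same as above.
True-score variance = [0.92 + 0.79] + 1.32 = 1.71 + 1.32 = 3.03.
Reliability = 3.03 / 3.32 = 0.913.

0.913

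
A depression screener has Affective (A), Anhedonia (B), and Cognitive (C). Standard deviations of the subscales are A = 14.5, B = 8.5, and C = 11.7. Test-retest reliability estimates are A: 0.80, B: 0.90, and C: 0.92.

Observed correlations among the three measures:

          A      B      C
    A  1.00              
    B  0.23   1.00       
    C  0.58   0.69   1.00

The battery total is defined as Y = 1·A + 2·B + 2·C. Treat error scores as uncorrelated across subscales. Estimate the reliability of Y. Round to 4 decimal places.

0.9454

Var(Y) = 14.5² + 2²·8.5² + 2²·11.7² + 2·[2·14.5·8.5·0.23 + 2·14.5·11.7·0.58 + 4·8.5·11.7·0.69] = 1046.81 + 1055.94 = 2102.75.
Because errors are independent across components, Cov(Tᵢ,Tⱼ) = Cov(Xᵢ,Xⱼ); the off-diagonal part of the true-score variance is the same as above.
True-score variance = [14.5²·0.80 + 2²·8.5²·0.90 + 2²·11.7²·0.92] + 1055.94 = 932.055 + 1055.94 = 1988.
Reliability = 1988 / 2102.75 = 0.9454.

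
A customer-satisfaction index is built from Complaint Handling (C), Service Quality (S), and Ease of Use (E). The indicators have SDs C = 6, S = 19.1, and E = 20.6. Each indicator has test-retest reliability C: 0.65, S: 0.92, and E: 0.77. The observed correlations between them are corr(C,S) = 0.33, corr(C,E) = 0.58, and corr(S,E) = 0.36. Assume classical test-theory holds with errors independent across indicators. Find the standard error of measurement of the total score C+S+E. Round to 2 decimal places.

Var(total) = 825.17 + 502.303 = 1327.47.
True-score variance = 685.782 + 502.303 = 1188.09, so reliability = 0.8950.
Error variance = 1327.47 − 1188.09 = 139.388; SEM = √139.388 = 11.81.

11.81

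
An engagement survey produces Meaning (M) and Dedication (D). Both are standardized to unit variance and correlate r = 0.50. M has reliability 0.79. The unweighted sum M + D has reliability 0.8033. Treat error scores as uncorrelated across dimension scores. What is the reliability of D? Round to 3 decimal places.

0.620

Var(M+D) = 2 + 2·0.50 = 3.000.
True-score variance = ρ_M + ρ_D + 2·0.50, so 0.8033 = (0.79 + ρ_D + 1.00) / 3.000.
ρ_D = 0.8033·3.000 − 0.79 − 1.00 = 0.620.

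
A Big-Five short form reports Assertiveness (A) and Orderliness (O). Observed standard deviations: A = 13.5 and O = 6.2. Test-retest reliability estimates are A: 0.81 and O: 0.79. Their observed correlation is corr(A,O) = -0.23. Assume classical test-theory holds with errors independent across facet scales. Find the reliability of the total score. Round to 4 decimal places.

Var(A+O) = 13.5² + 6.2² + 2·[13.5·6.2·(-0.23)] = 220.69 − 38.502 = 182.188.
Because errors are independent across components, Cov(Tᵢ,Tⱼ) = Cov(Xᵢ,Xⱼ); the off-diagonal part of the true-score variance is the same as above.
True-score variance = [13.5²·0.81 + 6.2²·0.79] − 38.502 = 177.99 − 38.502 = 139.488.
Reliability = 139.488 / 182.188 = 0.7656.

0.7656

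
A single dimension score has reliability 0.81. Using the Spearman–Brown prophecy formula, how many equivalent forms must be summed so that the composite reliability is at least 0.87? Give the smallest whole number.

2

k ≥ ρ*(1−ρ₁)/(ρ₁(1−ρ*)) = 0.87·0.19 / (0.81·0.13) = 1.570.
Smallest integer k = 2.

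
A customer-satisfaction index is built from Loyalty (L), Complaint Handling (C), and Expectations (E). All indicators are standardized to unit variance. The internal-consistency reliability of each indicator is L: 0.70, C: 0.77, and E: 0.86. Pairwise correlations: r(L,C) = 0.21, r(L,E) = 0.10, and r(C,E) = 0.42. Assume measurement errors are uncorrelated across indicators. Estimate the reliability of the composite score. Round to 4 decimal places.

Var(L+C+E) = 3 + 2·[0.21 + 0.10 + 0.42] = 3 + 1.46 = 4.46.
Because errors are independent across components, Cov(Tᵢ,Tⱼ) = Cov(Xᵢ,Xⱼ); the off-diagonal part of the true-score variance is the same as above.
True-score variance = [0.70 + 0.77 + 0.86] + 1.46 = 2.33 + 1.46 = 3.79.
Reliability = 3.79 / 4.46 = 0.8498.

0.8498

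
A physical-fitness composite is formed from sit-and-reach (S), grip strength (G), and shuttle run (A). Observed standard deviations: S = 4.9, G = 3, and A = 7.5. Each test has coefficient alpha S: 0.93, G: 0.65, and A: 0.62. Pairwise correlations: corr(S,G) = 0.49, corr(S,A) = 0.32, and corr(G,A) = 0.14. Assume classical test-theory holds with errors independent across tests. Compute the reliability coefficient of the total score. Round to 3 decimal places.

0.804

Var(S+G+A) = 4.9² + 3² + 7.5² + 2·[4.9·3·0.49 + 4.9·7.5·0.32 + 3·7.5·0.14] = 89.26 + 44.226 = 133.486.
With uncorrelated errors the cross-covariances are all true-score covariance, so they carry over unchanged; only the diagonal terms shrink to ρᵢσᵢ².
True-score variance = [4.9²·0.93 + 3²·0.65 + 7.5²·0.62] + 44.226 = 63.0543 + 44.226 = 107.28.
Reliability = 107.28 / 133.486 = 0.804.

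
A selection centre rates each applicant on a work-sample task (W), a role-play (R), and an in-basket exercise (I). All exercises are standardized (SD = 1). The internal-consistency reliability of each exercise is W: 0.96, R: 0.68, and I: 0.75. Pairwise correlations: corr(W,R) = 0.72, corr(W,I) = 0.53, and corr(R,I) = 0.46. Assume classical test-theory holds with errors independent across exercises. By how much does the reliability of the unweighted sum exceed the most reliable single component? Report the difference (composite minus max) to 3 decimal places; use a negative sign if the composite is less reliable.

Var(sum) = 3 + 3.42 = 6.42; true-score variance = 2.39 + 3.42 = 5.81; composite reliability = 0.9050.
Max component reliability = 0.9600.
Difference = 0.9050 − 0.9600 = -0.055.

-0.055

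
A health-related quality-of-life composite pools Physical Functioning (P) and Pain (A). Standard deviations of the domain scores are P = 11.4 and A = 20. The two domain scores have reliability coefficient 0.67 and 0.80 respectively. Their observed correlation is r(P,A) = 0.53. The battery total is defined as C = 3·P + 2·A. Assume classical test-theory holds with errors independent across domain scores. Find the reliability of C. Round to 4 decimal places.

0.8327

Var(C) = 3²·11.4² + 2²·20² + 2·[6·11.4·20·0.53] = 2769.64 + 1450.08 = 4219.72.
Under uncorrelated errors the observed covariances equal the true-score covariances, so only the own-variance terms attenuate.
True-score variance = [3²·11.4²·0.67 + 2²·20²·0.80] + 1450.08 = 2063.66 + 1450.08 = 3513.74.
Reliability = 3513.74 / 4219.72 = 0.8327.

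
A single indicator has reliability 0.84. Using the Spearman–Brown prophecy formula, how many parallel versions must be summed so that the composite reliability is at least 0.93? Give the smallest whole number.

k ≥ ρ*(1−ρ₁)/(ρ₁(1−ρ*)) = 0.93·0.16 / (0.84·0.07) = 2.531.
Smallest integer k = 3.

3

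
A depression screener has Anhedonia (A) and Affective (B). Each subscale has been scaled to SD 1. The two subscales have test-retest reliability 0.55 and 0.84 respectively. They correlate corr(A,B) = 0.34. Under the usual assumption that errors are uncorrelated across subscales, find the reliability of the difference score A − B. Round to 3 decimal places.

Var(A−B) = 1 + 1 − 2·0.34 = 2 − 0.68 = 1.32.
Under uncorrelated errors the observed covariances equal the true-score covariances, so only the own-variance terms attenuate.
True-score variance = [0.55 + 0.84] − 0.68 = 1.39 − 0.68 = 0.71.
Reliability = 0.71 / 1.32 = 0.538.

0.538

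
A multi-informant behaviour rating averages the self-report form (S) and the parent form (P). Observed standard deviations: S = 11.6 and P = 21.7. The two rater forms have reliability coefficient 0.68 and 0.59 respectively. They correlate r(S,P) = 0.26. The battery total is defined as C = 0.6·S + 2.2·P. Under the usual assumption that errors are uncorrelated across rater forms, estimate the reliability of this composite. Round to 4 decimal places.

0.6201

Var(C) = 0.6²·11.6² + 2.2²·21.7² + 2·[1.32·11.6·21.7·0.26] = 2327.55 + 172.781 = 2500.33.
Under uncorrelated errors the observed covariances equal the true-score covariances, so only the own-variance terms attenuate.
True-score variance = [0.6²·11.6²·0.68 + 2.2²·21.7²·0.59] + 172.781 = 1377.61 + 172.781 = 1550.39.
Reliability = 1550.39 / 2500.33 = 0.6201.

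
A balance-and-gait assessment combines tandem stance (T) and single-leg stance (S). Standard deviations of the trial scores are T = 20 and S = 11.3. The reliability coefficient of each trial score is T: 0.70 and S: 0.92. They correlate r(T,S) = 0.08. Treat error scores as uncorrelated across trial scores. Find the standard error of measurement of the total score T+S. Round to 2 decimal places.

Var(total) = 527.69 + 36.16 = 563.85.
True-score variance = 397.475 + 36.16 = 433.635, so reliability = 0.7691.
Error variance = 563.85 − 433.635 = 130.215; SEM = √130.215 = 11.41.

11.41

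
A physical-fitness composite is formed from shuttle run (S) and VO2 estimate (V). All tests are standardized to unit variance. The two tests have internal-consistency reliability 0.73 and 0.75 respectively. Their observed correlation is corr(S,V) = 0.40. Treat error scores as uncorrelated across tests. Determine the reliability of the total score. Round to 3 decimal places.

0.814

Var(S+V) = 2 + 2·[0.40] = 2 + 0.8 = 2.8.
With uncorrelated errors the cross-covariances are all true-score covariance, so they carry over unchanged; only the diagonal terms shrink to ρᵢσᵢ².
True-score variance = [0.73 + 0.75] + 0.8 = 1.48 + 0.8 = 2.28.
Reliability = 2.28 / 2.8 = 0.814.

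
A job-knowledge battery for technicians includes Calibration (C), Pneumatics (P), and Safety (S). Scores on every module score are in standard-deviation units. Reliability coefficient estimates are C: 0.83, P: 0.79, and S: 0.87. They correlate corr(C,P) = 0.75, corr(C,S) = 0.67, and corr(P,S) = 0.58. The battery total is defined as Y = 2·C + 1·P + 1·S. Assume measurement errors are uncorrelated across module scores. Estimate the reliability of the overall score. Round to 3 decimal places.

0.921

Var(Y) = 2² + 1 + 1 + 2·[2·0.75 + 2·0.67 + 0.58] = 6 + 6.84 = 12.84.
Under uncorrelated errors the observed covariances equal the true-score covariances, so only the own-variance terms attenuate.
True-score variance = [2²·0.83 + 0.79 + 0.87] + 6.84 = 4.98 + 6.84 = 11.82.
Reliability = 11.82 / 12.84 = 0.921.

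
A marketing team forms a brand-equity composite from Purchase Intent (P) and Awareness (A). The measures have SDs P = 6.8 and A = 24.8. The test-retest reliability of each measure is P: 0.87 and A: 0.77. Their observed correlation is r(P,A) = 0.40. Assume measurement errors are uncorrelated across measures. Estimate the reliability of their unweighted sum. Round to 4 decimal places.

Var(P+A) = 6.8² + 24.8² + 2·[6.8·24.8·0.40] = 661.28 + 134.912 = 796.192.
With uncorrelated errors the cross-covariances are all true-score covariance, so they carry over unchanged; only the diagonal terms shrink to ρᵢσᵢ².
True-score variance = [6.8²·0.87 + 24.8²·0.77] + 134.912 = 513.81 + 134.912 = 648.722.
Reliability = 648.722 / 796.192 = 0.8148.

0.8148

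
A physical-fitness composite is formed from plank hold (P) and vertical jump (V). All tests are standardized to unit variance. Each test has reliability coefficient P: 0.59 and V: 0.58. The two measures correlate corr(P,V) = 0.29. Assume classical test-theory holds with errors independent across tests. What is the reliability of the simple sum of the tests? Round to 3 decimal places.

Var(P+V) = 2 + 2·[0.29] = 2 + 0.58 = 2.58.
Under uncorrelated errors the observed covariances equal the true-score covariances, so only the own-variance terms attenuate.
True-score variance = [0.59 + 0.58] + 0.58 = 1.17 + 0.58 = 1.75.
Reliability = 1.75 / 2.58 = 0.678.

0.678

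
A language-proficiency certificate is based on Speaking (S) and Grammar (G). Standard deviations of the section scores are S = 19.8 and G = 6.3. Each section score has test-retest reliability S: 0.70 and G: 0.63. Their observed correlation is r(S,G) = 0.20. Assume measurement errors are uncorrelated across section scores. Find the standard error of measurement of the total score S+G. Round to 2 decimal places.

11.50

Var(total) = 431.73 + 49.896 = 481.626.
True-score variance = 299.433 + 49.896 = 349.329, so reliability = 0.7253.
Error variance = 481.626 − 349.329 = 132.297; SEM = √132.297 = 11.50.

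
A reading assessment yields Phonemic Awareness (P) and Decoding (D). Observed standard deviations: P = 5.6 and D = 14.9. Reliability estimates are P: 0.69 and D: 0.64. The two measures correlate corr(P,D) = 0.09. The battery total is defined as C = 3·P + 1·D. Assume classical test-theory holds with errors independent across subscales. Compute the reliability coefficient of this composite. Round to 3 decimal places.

0.695

Var(C) = 3²·5.6² + 14.9² + 2·[3·5.6·14.9·0.09] = 504.25 + 45.0576 = 549.308.
Because errors are independent across components, Cov(Tᵢ,Tⱼ) = Cov(Xᵢ,Xⱼ); the off-diagonal part of the true-score variance is the same as above.
True-score variance = [3²·5.6²·0.69 + 14.9²·0.64] + 45.0576 = 336.832 + 45.0576 = 381.89.
Reliability = 381.89 / 549.308 = 0.695.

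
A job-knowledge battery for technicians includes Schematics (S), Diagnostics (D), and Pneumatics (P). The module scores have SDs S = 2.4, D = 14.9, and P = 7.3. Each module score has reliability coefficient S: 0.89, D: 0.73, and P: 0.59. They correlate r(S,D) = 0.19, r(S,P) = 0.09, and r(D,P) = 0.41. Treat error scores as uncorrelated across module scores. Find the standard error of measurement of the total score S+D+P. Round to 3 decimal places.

9.079

Var(total) = 281.06 + 105.934 = 386.994.
True-score variance = 198.635 + 105.934 = 304.569, so reliability = 0.7870.
Error variance = 386.994 − 304.569 = 82.4252; SEM = √82.4252 = 9.079.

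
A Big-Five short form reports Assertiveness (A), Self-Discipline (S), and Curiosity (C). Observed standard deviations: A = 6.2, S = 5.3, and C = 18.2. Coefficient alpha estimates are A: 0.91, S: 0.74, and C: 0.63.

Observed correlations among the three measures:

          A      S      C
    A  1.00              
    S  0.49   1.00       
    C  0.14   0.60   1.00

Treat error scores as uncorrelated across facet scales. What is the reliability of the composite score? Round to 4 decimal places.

0.7691

Var(A+S+C) = 6.2² + 5.3² + 18.2² + 2·[6.2·5.3·0.49 + 6.2·18.2·0.14 + 5.3·18.2·0.60] = 397.77 + 179.55 = 577.32.
Because errors are independent across components, Cov(Tᵢ,Tⱼ) = Cov(Xᵢ,Xⱼ); the off-diagonal part of the true-score variance is the same as above.
True-score variance = [6.2²·0.91 + 5.3²·0.74 + 18.2²·0.63] + 179.55 = 264.448 + 179.55 = 443.998.
Reliability = 443.998 / 577.32 = 0.7691.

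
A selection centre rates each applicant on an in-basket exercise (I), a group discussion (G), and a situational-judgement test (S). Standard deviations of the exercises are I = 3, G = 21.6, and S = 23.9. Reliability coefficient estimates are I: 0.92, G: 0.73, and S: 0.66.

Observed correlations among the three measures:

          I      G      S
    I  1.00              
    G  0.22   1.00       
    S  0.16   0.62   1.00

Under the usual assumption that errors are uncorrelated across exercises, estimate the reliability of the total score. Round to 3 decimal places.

Var(I+G+S) = 3² + 21.6² + 23.9² + 2·[3·21.6·0.22 + 3·23.9·0.16 + 21.6·23.9·0.62] = 1046.77 + 691.594 = 1738.36.
Because errors are independent across components, Cov(Tᵢ,Tⱼ) = Cov(Xᵢ,Xⱼ); the off-diagonal part of the true-score variance is the same as above.
True-score variance = [3²·0.92 + 21.6²·0.73 + 23.9²·0.66] + 691.594 = 725.867 + 691.594 = 1417.46.
Reliability = 1417.46 / 1738.36 = 0.815.

0.815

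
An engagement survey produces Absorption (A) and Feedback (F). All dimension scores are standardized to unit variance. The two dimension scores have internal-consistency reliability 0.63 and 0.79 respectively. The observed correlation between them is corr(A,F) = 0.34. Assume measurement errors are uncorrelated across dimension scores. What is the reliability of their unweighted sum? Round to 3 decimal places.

0.784

Var(A+F) = 2 + 2·[0.34] = 2 + 0.68 = 2.68.
Because errors are independent across components, Cov(Tᵢ,Tⱼ) = Cov(Xᵢ,Xⱼ); the off-diagonal part of the true-score variance is the same as above.
True-score variance = [0.63 + 0.79] + 0.68 = 1.42 + 0.68 = 2.1.
Reliability = 2.1 / 2.68 = 0.784.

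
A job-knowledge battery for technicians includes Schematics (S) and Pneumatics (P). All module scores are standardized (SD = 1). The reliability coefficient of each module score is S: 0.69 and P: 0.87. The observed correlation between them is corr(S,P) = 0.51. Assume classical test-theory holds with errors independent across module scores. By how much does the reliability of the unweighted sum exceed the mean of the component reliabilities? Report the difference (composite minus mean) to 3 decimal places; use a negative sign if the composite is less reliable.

Var(sum) = 2 + 1.02 = 3.02; true-score variance = 1.56 + 1.02 = 2.58; composite reliability = 0.8543.
Mean component reliability = 0.7800.
Difference = 0.8543 − 0.7800 = 0.074.

0.074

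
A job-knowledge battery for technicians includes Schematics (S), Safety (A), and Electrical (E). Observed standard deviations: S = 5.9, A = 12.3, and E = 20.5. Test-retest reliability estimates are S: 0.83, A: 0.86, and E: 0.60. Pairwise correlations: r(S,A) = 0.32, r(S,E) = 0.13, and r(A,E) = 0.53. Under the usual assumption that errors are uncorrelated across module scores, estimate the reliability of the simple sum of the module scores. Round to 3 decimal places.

Var(S+A+E) = 5.9² + 12.3² + 20.5² + 2·[5.9·12.3·0.32 + 5.9·20.5·0.13 + 12.3·20.5·0.53] = 606.35 + 345.171 = 951.521.
Under uncorrelated errors the observed covariances equal the true-score covariances, so only the own-variance terms attenuate.
True-score variance = [5.9²·0.83 + 12.3²·0.86 + 20.5²·0.60] + 345.171 = 411.152 + 345.171 = 756.322.
Reliability = 756.322 / 951.521 = 0.795.

0.795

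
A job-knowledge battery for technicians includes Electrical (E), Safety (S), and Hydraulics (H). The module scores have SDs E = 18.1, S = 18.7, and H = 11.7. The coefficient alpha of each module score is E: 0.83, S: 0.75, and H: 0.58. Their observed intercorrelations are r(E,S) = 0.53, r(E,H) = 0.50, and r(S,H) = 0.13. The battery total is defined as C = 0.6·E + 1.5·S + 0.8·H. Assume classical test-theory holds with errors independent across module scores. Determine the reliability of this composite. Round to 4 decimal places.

Var(C) = 0.6²·18.1² + 1.5²·18.7² + 0.8²·11.7² + 2·[0.9·18.1·18.7·0.53 + 0.48·18.1·11.7·0.50 + 1.2·18.7·11.7·0.13] = 992.352 + 492.812 = 1485.16.
Because errors are independent across components, Cov(Tᵢ,Tⱼ) = Cov(Xᵢ,Xⱼ); the off-diagonal part of the true-score variance is the same as above.
True-score variance = [0.6²·18.1²·0.83 + 1.5²·18.7²·0.75 + 0.8²·11.7²·0.58] + 492.812 = 738.805 + 492.812 = 1231.62.
Reliability = 1231.62 / 1485.16 = 0.8293.

0.8293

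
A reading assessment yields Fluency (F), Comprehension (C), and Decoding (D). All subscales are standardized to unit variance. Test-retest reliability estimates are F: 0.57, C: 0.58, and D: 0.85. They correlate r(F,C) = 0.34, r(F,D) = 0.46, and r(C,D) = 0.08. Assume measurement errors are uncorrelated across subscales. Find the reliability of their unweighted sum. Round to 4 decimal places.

Var(F+C+D) = 3 + 2·[0.34 + 0.46 + 0.08] = 3 + 1.76 = 4.76.
With uncorrelated errors the cross-covariances are all true-score covariance, so they carry over unchanged; only the diagonal terms shrink to ρᵢσᵢ².
True-score variance = [0.57 + 0.58 + 0.85] + 1.76 = 2 + 1.76 = 3.76.
Reliability = 3.76 / 4.76 = 0.7899.

0.7899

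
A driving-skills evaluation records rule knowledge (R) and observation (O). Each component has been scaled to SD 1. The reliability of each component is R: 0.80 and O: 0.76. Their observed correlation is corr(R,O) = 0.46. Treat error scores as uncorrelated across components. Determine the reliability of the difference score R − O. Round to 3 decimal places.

0.593

Var(R−O) = 1 + 1 − 2·0.46 = 2 − 0.92 = 1.08.
Because errors are independent across components, Cov(Tᵢ,Tⱼ) = Cov(Xᵢ,Xⱼ); the off-diagonal part of the true-score variance is the same as above.
True-score variance = [0.80 + 0.76] − 0.92 = 1.56 − 0.92 = 0.64.
Reliability = 0.64 / 1.08 = 0.593.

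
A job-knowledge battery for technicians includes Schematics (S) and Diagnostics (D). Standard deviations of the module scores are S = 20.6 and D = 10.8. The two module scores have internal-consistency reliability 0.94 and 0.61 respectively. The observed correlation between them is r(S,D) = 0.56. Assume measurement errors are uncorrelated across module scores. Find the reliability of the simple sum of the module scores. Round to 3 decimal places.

0.910

Var(S+D) = 20.6² + 10.8² + 2·[20.6·10.8·0.56] = 541 + 249.178 = 790.178.
Because errors are independent across components, Cov(Tᵢ,Tⱼ) = Cov(Xᵢ,Xⱼ); the off-diagonal part of the true-score variance is the same as above.
True-score variance = [20.6²·0.94 + 10.8²·0.61] + 249.178 = 470.049 + 249.178 = 719.226.
Reliability = 719.226 / 790.178 = 0.910.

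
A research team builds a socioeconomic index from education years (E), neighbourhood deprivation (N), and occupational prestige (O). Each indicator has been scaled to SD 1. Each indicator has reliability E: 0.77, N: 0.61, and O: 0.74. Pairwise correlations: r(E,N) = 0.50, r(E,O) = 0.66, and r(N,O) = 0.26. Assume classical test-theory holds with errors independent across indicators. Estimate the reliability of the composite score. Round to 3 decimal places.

0.849

Var(E+N+O) = 3 + 2·[0.50 + 0.66 + 0.26] = 3 + 2.84 = 5.84.
With uncorrelated errors the cross-covariances are all true-score covariance, so they carry over unchanged; only the diagonal terms shrink to ρᵢσᵢ².
True-score variance = [0.77 + 0.61 + 0.74] + 2.84 = 2.12 + 2.84 = 4.96.
Reliability = 4.96 / 5.84 = 0.849.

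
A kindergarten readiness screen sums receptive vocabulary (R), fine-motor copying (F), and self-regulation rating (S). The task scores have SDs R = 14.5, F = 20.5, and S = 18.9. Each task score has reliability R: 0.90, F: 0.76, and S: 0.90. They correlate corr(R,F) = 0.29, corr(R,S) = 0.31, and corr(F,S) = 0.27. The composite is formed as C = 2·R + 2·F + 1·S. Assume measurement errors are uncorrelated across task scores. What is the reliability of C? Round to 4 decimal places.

Var(C) = 2²·14.5² + 2²·20.5² + 18.9² + 2·[4·14.5·20.5·0.29 + 2·14.5·18.9·0.31 + 2·20.5·18.9·0.27] = 2879.21 + 1447.89 = 4327.1.
Under uncorrelated errors the observed covariances equal the true-score covariances, so only the own-variance terms attenuate.
True-score variance = [2²·14.5²·0.90 + 2²·20.5²·0.76 + 18.9²·0.90] + 1447.89 = 2355.95 + 1447.89 = 3803.84.
Reliability = 3803.84 / 4327.1 = 0.8791.

0.8791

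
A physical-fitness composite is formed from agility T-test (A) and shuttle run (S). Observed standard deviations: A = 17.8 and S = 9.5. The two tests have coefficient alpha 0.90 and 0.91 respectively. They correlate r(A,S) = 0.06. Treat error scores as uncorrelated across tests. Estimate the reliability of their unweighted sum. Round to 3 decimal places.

Var(A+S) = 17.8² + 9.5² + 2·[17.8·9.5·0.06] = 407.09 + 20.292 = 427.382.
Because errors are independent across components, Cov(Tᵢ,Tⱼ) = Cov(Xᵢ,Xⱼ); the off-diagonal part of the true-score variance is the same as above.
True-score variance = [17.8²·0.90 + 9.5²·0.91] + 20.292 = 367.284 + 20.292 = 387.576.
Reliability = 387.576 / 427.382 = 0.907.

0.907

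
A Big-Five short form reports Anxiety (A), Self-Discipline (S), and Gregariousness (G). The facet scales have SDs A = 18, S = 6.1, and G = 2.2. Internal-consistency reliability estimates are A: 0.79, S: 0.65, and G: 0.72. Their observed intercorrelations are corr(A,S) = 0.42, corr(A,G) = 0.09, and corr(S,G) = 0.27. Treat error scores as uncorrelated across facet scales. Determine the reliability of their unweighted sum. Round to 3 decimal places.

Var(A+S+G) = 18² + 6.1² + 2.2² + 2·[18·6.1·0.42 + 18·2.2·0.09 + 6.1·2.2·0.27] = 366.05 + 106.607 = 472.657.
With uncorrelated errors the cross-covariances are all true-score covariance, so they carry over unchanged; only the diagonal terms shrink to ρᵢσᵢ².
True-score variance = [18²·0.79 + 6.1²·0.65 + 2.2²·0.72] + 106.607 = 283.631 + 106.607 = 390.238.
Reliability = 390.238 / 472.657 = 0.826.

0.826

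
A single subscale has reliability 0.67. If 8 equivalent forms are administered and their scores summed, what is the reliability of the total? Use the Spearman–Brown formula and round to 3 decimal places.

ρ_k = kρ / (1 + (k−1)ρ) = 8·0.67 / (1 + 7·0.67) = 5.360 / 5.690 = 0.942.

0.942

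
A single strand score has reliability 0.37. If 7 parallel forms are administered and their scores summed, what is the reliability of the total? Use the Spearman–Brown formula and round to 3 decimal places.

0.804

ρ_k = kρ / (1 + (k−1)ρ) = 7·0.37 / (1 + 6·0.37) = 2.590 / 3.220 = 0.804.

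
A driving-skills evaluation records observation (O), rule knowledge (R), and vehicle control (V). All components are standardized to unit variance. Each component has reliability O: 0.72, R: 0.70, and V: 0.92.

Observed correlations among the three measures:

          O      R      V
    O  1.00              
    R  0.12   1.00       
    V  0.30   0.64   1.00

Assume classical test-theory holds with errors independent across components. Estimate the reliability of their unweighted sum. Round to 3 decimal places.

0.871

Var(O+R+V) = 3 + 2·[0.12 + 0.30 + 0.64] = 3 + 2.12 = 5.12.
With uncorrelated errors the cross-covariances are all true-score covariance, so they carry over unchanged; only the diagonal terms shrink to ρᵢσᵢ².
True-score variance = [0.72 + 0.70 + 0.92] + 2.12 = 2.34 + 2.12 = 4.46.
Reliability = 4.46 / 5.12 = 0.871.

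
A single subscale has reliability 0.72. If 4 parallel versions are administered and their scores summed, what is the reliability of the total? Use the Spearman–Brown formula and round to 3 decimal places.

ρ_k = kρ / (1 + (k−1)ρ) = 4·0.72 / (1 + 3·0.72) = 2.880 / 3.160 = 0.911.

0.911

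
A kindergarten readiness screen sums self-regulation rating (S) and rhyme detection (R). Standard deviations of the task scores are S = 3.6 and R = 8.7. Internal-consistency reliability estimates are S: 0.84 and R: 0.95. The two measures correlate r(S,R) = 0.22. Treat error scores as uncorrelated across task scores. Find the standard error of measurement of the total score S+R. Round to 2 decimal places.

2.42

Var(total) = 88.65 + 13.7808 = 102.431.
True-score variance = 82.7919 + 13.7808 = 96.5727, so reliability = 0.9428.
Error variance = 102.431 − 96.5727 = 5.8581; SEM = √5.8581 = 2.42.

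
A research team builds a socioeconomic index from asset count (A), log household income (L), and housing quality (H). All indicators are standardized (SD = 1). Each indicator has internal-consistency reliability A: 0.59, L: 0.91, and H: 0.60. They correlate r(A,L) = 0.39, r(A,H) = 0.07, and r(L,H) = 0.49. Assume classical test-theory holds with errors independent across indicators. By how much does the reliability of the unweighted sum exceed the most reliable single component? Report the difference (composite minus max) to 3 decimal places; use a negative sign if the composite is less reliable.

Var(sum) = 3 + 1.9 = 4.9; true-score variance = 2.1 + 1.9 = 4; composite reliability = 0.8163.
Max component reliability = 0.9100.
Difference = 0.8163 − 0.9100 = -0.094.

-0.094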